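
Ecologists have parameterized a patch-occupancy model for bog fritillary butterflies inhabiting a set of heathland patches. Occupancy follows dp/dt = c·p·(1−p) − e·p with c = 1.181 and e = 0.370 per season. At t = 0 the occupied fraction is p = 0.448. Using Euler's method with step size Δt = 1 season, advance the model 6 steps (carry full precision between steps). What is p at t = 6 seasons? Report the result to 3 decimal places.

Update rule: p ← p + [c·p·(1−p) − e·p]·Δt with Δt = 1.
t = 1: p = 0.44800 + (+0.12630) = 0.57430
t = 2: p = 0.57430 + (+0.07624) = 0.65054
t = 3: p = 0.65054 + (+0.02779) = 0.67833
t = 4: p = 0.67833 + (+0.00671) = 0.68504
t = 5: p = 0.68504 + (+0.00135) = 0.68639
t = 6: p = 0.68639 + (+0.00026) = 0.68665

0.687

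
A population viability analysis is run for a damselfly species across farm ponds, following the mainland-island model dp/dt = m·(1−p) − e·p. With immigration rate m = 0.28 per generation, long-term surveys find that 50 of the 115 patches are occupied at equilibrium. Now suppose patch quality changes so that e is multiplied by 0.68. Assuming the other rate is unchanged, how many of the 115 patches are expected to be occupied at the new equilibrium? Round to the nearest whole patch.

61

Observed p* = 50/115 = 0.43478.
Balance m(1−p*) = e·p* gives e = m(1−p*)/p* = 0.28×0.56522/0.43478 = 0.36400.
New p* = m/(m+e) = 0.28000/(0.28000+0.24752) = 0.53079.
Expected occupied = 115 × 0.53079 = 61.04 ≈ 61.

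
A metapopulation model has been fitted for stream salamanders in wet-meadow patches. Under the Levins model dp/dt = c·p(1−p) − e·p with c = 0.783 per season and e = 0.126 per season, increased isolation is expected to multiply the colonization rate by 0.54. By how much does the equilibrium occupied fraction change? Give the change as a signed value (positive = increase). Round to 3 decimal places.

Before: p* = 1 − 0.126/0.783 = 0.8391.
After the change, c = 0.42282, e = 0.126, so p* = 1 − 0.126/0.42282 = 0.7020.
Δp* = 0.7020 − 0.8391 = -0.1371.

-0.137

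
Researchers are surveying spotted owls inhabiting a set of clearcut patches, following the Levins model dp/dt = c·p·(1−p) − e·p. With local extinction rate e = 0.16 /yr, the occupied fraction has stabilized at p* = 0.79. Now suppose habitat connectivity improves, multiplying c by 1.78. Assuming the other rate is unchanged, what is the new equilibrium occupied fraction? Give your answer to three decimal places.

0.882

Balance c(1−p*) = e gives c = e/(1 − 0.79000) = 0.16/0.21000 = 0.76190.
New p* = 1 − e/c = 1 − 0.16000/1.35618 = 0.88202.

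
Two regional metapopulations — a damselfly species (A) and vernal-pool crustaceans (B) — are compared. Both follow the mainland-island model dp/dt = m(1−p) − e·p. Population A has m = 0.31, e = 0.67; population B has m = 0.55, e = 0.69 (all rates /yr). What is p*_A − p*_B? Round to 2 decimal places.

-0.13

A: p*_A = m/(m+e) = 0.31/0.9800 = 0.3163.
B: p*_B = 0.55/1.2400 = 0.4435.
p*_A − p*_B = 0.3163 − 0.4435 = -0.1272.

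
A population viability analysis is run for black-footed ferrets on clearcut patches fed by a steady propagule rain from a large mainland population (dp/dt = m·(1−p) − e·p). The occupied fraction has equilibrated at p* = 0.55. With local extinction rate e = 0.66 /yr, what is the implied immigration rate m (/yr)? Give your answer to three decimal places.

0.807

At equilibrium m(1−p*) = e·p*, so m = e·p*/(1−p*).
m = 0.66 × 0.55 / 0.4500 = 0.3630/0.4500 = 0.8067.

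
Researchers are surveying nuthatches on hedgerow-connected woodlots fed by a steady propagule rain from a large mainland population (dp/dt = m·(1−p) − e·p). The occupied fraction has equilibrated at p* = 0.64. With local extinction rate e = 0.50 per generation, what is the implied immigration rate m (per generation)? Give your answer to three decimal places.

At equilibrium m(1−p*) = e·p*, so m = e·p*/(1−p*).
m = 0.50 × 0.64 / 0.3600 = 0.3200/0.3600 = 0.8889.

0.889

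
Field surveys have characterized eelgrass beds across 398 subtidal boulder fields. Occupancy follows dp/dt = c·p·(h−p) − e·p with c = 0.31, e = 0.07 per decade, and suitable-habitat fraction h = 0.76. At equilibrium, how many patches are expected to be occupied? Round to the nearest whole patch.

p* = h − e/c = 0.76 − 0.2258 = 0.5342.
Expected occupied patches = N × p* = 398 × 0.5342 = 212.61 ≈ 213.

213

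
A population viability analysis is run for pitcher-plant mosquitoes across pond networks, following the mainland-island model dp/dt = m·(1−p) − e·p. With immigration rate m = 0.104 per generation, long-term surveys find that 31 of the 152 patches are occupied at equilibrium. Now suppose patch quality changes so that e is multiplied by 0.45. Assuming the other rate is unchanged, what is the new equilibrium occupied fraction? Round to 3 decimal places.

Observed p* = 31/152 = 0.20395.
Balance m(1−p*) = e·p* gives e = m(1−p*)/p* = 0.104×0.79605/0.20395 = 0.40593.
New p* = m/(m+e) = 0.10400/(0.10400+0.18267) = 0.36279.

0.363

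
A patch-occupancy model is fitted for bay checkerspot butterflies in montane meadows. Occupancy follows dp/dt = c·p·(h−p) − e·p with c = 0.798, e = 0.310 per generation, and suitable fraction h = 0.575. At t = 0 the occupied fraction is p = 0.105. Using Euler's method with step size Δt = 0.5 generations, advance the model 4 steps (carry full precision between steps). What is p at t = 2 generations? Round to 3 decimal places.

Update rule: p ← p + [c·p·(h−p) − e·p]·Δt with Δt = 0.5.
t = 0.5: p = 0.10500 + (+0.00342) = 0.10842
t = 1: p = 0.10842 + (+0.00338) = 0.11179
t = 1.5: p = 0.11179 + (+0.00333) = 0.11513
t = 2: p = 0.11513 + (+0.00328) = 0.11841

0.118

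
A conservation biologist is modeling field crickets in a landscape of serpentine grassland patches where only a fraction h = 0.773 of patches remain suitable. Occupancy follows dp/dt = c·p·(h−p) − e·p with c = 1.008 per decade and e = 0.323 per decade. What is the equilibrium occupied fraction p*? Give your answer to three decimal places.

Setting dp/dt = 0 and dividing by p* gives c·(h−p*) = e.
So p* = h − e/c = 0.773 − 0.323/1.008 = 0.773 − 0.3204 = 0.4526.

0.453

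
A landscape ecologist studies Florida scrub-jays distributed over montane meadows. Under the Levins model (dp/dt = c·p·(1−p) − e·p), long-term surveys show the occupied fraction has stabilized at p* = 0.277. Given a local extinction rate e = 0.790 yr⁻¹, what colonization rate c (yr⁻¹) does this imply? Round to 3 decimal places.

1.093

At equilibrium c(1−p*) = e, so c = e/(1−p*).
c = 0.790/(1 − 0.277) = 0.790/0.7230 = 1.0927.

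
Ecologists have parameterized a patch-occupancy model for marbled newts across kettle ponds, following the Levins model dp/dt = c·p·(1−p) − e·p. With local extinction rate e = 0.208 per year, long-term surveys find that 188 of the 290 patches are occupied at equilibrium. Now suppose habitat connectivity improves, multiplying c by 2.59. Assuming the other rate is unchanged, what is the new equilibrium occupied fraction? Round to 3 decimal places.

Observed p* = 188/290 = 0.64828.
Balance c(1−p*) = e gives c = e/(1 − 0.64828) = 0.208/0.35172 = 0.59138.
New p* = 1 − e/c = 1 − 0.20800/1.53167 = 0.86420.

0.864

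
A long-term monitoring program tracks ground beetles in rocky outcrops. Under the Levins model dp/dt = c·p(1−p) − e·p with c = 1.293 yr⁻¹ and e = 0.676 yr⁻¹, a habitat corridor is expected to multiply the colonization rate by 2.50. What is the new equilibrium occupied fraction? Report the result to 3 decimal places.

0.791

Before: p* = 1 − 0.676/1.293 = 0.4772.
After the change, c = 3.2325, e = 0.676, so p* = 1 − 0.676/3.2325 = 0.7909.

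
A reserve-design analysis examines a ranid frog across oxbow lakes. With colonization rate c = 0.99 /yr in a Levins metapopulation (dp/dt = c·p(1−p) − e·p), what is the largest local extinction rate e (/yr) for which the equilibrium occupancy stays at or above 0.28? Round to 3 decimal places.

0.713

1 − e/c ≥ 0.28 ⇒ e ≤ c(1 − 0.28) = 0.99 × 0.7200.
e_max = 0.7128.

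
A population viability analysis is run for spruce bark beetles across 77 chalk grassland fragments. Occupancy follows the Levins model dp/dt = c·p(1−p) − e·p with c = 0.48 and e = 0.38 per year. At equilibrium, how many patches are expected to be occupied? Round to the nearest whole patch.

p* = 1 − e/c = 1 − 0.38/0.48 = 0.2083.
Expected occupied patches = N × p* = 77 × 0.2083 = 16.04 ≈ 16.

16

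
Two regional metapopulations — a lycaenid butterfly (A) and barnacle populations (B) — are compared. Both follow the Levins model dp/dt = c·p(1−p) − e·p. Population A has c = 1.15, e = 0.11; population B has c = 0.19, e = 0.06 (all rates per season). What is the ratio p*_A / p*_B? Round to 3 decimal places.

1.322

A: p*_A = 1 − 0.11/1.15 = 0.9043.
B: p*_B = 1 − 0.06/0.19 = 0.6842.
p*_A / p*_B = 0.9043/0.6842 = 1.3217.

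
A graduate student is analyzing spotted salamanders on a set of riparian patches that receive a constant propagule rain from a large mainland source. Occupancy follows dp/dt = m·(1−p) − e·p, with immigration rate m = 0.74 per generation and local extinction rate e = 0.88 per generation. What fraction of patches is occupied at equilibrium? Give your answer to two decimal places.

0.46

Setting dp/dt = 0: m − m·p* = e·p*, so m = (m+e)·p*.
p* = m/(m+e) = 0.74/(0.74+0.88) = 0.74/1.6200 = 0.4568.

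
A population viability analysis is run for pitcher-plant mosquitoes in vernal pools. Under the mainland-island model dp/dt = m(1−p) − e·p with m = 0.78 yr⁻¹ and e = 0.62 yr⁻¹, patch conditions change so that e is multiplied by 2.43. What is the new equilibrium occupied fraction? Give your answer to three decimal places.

Before: p* = 0.78/(0.78+0.62) = 0.5571.
After: m = 0.78, e = 1.5066; p* = 0.78/2.2866 = 0.3411.

0.341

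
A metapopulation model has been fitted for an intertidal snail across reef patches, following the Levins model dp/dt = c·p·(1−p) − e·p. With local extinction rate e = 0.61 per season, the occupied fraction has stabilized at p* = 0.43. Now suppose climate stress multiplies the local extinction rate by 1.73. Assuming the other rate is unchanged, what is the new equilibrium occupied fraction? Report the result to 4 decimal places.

0.0139

Balance c(1−p*) = e gives c = e/(1 − 0.43000) = 0.61/0.57000 = 1.07018.
New p* = 1 − e/c = 1 − 1.05530/1.07018 = 0.01390.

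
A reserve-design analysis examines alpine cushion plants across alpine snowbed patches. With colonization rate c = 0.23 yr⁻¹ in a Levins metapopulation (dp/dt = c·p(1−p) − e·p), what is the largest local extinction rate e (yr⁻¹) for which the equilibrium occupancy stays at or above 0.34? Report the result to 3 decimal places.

0.152

1 − e/c ≥ 0.34 ⇒ e ≤ c(1 − 0.34) = 0.23 × 0.6600.
e_max = 0.1518.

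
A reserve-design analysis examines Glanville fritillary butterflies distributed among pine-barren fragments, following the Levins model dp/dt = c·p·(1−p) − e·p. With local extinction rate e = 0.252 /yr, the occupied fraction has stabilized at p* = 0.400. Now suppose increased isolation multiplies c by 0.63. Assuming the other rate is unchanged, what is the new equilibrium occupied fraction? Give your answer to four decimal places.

Balance c(1−p*) = e gives c = e/(1 − 0.40000) = 0.252/0.60000 = 0.42000.
New p* = 1 − e/c = 1 − 0.25200/0.26460 = 0.04762.

0.0476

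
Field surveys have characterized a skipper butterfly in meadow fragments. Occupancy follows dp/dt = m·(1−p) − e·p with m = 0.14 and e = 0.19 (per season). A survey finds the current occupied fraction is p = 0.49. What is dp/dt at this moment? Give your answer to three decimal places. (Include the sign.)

-0.022

Colonization term: m·(1−p) = 0.14×0.5100 = 0.07140.
Extinction term: e·p = 0.09310.
dp/dt = 0.07140 − 0.09310 = -0.02170.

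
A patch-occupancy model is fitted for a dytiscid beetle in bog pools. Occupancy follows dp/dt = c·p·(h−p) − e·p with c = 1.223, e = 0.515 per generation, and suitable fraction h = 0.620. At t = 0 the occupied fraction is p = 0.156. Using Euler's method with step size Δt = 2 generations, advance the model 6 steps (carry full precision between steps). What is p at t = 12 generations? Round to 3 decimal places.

0.198

Update rule: p ← p + [c·p·(h−p) − e·p]·Δt with Δt = 2.
p: 0.15600 → 0.17237  (Δp = +0.01637)
p: 0.17237 → 0.18356  (Δp = +0.01119)
p: 0.18356 → 0.19045  (Δp = +0.00689)
p: 0.19045 → 0.19439  (Δp = +0.00394)
p: 0.19439 → 0.19654  (Δp = +0.00215)
p: 0.19654 → 0.19767  (Δp = +0.00114)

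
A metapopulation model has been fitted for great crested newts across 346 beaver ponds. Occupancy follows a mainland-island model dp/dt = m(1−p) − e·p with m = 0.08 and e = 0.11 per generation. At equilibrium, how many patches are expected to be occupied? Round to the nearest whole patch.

p* = m/(m+e) = 0.08/0.1900 = 0.4211.
Expected occupied patches = N × p* = 346 × 0.4211 = 145.68 ≈ 146.

146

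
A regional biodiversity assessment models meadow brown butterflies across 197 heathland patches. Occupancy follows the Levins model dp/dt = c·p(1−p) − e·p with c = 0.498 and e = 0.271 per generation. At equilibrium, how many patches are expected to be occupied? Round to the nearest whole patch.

p* = 1 − e/c = 1 − 0.271/0.498 = 0.4558.
Expected occupied patches = N × p* = 197 × 0.4558 = 89.80 ≈ 90.

90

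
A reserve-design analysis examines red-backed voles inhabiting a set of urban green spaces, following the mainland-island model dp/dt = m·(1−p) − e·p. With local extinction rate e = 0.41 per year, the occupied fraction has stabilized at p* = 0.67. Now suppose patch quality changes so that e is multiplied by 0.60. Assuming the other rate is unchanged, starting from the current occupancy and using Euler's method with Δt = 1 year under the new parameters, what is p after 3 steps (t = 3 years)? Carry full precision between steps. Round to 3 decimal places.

0.772

Balance m(1−p*) = e·p* gives m = e·p*/(1−p*) = 0.41×0.67000/0.33000 = 0.83242.
Starting from p₀ = 0.67000; update p ← p + (dp/dt)·Δt with the new parameters.
p: 0.67000 → 0.77988  (Δp = +0.10988)
p: 0.77988 → 0.77126  (Δp = -0.00862)
p: 0.77126 → 0.77194  (Δp = +0.00068)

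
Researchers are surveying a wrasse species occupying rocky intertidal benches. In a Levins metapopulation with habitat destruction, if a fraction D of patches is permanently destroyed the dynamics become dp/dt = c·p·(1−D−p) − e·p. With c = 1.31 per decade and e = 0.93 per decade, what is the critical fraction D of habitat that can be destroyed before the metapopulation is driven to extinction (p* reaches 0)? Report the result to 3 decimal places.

0.290

The nontrivial equilibrium is p* = (1−D) − e/c; extinction occurs when this hits zero.
So D_crit = 1 − e/c = 1 − 0.93/1.31 = 1 − 0.7099 = 0.2901.
Note this equals the original equilibrium occupancy — the Levins extinction-debt result.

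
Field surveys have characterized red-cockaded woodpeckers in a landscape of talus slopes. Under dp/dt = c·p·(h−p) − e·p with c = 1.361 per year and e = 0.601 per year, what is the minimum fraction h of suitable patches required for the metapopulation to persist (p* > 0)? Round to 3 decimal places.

p* = h − e/c is positive only when h > e/c.
h_min = e/c = 0.601/1.361 = 0.4416.

0.442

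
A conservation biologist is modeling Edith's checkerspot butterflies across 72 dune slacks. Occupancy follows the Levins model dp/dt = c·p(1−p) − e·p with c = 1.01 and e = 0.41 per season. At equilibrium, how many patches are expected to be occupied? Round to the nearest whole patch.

p* = 1 − e/c = 1 − 0.41/1.01 = 0.5941.
Expected occupied patches = N × p* = 72 × 0.5941 = 42.77 ≈ 43.

43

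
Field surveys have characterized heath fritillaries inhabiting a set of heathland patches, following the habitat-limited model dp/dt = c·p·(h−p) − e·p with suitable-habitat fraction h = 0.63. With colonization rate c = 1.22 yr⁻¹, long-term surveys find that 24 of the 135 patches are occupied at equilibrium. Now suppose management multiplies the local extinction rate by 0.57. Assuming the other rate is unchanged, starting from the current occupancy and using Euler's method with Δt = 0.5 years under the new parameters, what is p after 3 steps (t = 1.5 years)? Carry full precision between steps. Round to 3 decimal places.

0.240

Observed p* = 24/135 = 0.17778.
Balance c(h−p*) = e gives e = 1.22×(0.63 − 0.17778) = 0.55171.
Starting from p₀ = 0.17778; update p ← p + (dp/dt)·Δt with the new parameters.
step 1: Δp = +0.02109, p = 0.19887
step 2: Δp = +0.02103, p = 0.21990
step 3: Δp = +0.02043, p = 0.24033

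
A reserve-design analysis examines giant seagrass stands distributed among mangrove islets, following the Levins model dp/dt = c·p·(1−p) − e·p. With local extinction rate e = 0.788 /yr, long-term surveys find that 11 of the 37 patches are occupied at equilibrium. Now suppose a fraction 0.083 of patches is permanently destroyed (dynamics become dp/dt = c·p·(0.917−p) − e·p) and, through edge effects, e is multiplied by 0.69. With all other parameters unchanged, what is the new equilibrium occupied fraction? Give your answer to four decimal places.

Observed p* = 11/37 = 0.29730.
Balance c(1−p*) = e gives c = e/(1 − 0.29730) = 0.788/0.70270 = 1.12139.
New p* = 0.917 − e/c = 0.917 − 0.54372/1.12139 = 0.43214.

0.4321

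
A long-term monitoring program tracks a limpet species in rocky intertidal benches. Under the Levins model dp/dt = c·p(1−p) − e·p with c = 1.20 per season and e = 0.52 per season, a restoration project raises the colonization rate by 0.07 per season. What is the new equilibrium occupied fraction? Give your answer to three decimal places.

Before: p* = 1 − 0.52/1.20 = 0.5667.
After the change, c = 1.27, e = 0.52, so p* = 1 − 0.52/1.27 = 0.5906.

0.591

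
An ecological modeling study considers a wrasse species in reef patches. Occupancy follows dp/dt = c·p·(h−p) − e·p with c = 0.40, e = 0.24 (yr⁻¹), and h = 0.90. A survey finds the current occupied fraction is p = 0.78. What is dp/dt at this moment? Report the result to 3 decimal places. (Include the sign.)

-0.150

Colonization term: c·p·(h−p) = 0.40×0.78×0.1200 = 0.03744.
Extinction term: e·p = 0.18720.
dp/dt = 0.03744 − 0.18720 = -0.14976.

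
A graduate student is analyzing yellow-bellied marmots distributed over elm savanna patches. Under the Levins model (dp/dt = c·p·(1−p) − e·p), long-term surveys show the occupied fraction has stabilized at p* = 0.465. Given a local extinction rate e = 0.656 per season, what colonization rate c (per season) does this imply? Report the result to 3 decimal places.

1.226

At equilibrium c(1−p*) = e, so c = e/(1−p*).
c = 0.656/(1 − 0.465) = 0.656/0.5350 = 1.2262.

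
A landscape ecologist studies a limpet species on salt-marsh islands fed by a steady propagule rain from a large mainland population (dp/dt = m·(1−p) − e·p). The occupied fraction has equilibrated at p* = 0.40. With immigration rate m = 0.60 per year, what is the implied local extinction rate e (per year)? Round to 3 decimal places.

At equilibrium m(1−p*) = e·p*, so e = m(1−p*)/p*.
e = 0.60 × 0.6000 / 0.40 = 0.9000.

0.900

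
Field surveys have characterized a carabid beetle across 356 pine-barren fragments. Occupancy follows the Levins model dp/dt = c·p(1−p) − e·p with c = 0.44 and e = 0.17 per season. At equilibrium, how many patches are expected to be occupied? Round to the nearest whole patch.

218

p* = 1 − e/c = 1 − 0.17/0.44 = 0.6136.
Expected occupied patches = N × p* = 356 × 0.6136 = 218.45 ≈ 218.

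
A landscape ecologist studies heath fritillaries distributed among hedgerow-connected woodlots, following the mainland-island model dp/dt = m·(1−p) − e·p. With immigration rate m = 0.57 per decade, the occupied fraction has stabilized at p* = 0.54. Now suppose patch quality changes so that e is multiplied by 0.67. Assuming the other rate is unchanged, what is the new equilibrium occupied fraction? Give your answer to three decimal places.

0.637

Balance m(1−p*) = e·p* gives e = m(1−p*)/p* = 0.57×0.46000/0.54000 = 0.48556.
New p* = m/(m+e) = 0.57000/(0.57000+0.32533) = 0.63664.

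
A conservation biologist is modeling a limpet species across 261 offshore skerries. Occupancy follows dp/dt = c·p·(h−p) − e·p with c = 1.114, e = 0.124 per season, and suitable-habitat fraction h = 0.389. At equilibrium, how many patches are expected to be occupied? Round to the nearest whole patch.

p* = h − e/c = 0.389 − 0.1113 = 0.2777.
Expected occupied patches = N × p* = 261 × 0.2777 = 72.48 ≈ 72.

72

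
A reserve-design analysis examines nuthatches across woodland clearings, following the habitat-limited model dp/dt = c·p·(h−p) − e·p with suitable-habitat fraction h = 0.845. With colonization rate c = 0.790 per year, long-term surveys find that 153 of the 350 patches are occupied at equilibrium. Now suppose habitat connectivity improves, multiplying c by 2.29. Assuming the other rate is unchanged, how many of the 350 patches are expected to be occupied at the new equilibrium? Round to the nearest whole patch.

Observed p* = 153/350 = 0.43714.
Balance c(h−p*) = e gives e = 0.790×(0.845 − 0.43714) = 0.32221.
New p* = 0.845 − e/c = 0.845 − 0.32221/1.80910 = 0.66689.
Expected occupied = 350 × 0.66689 = 233.41 ≈ 233.

233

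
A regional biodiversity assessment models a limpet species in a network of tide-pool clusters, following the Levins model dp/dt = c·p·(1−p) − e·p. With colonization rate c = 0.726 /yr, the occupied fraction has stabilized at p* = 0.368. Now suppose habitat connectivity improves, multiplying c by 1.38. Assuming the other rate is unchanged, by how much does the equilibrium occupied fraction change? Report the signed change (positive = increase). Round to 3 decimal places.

0.174

Balance c(1−p*) = e gives e = 0.726×(1 − 0.36800) = 0.45883.
New p* = 1 − e/c = 1 − 0.45883/1.00188 = 0.54203.
Δp* = 0.54203 − 0.36800 = +0.17403.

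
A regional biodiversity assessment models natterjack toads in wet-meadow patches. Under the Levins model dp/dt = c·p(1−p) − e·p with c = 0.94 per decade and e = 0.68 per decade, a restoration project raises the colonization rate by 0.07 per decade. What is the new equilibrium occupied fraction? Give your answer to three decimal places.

0.327

Before: p* = 1 − 0.68/0.94 = 0.2766.
After the change, c = 1.01, e = 0.68, so p* = 1 − 0.68/1.01 = 0.3267.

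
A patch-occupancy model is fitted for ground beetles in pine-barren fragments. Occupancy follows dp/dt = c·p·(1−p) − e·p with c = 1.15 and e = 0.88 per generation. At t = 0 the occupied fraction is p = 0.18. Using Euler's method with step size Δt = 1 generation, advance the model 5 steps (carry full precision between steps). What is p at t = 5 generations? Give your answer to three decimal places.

Update rule: p ← p + [c·p·(1−p) − e·p]·Δt with Δt = 1.
step 1: Δp = +0.01134, p = 0.19134
step 2: Δp = +0.00956, p = 0.20090
step 3: Δp = +0.00783, p = 0.20873
step 4: Δp = +0.00625, p = 0.21498
step 5: Δp = +0.00490, p = 0.21988

0.220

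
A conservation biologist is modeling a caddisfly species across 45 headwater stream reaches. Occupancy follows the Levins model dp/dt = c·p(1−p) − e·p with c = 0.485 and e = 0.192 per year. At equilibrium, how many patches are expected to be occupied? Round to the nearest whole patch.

p* = 1 − e/c = 1 − 0.192/0.485 = 0.6041.
Expected occupied patches = N × p* = 45 × 0.6041 = 27.19 ≈ 27.

27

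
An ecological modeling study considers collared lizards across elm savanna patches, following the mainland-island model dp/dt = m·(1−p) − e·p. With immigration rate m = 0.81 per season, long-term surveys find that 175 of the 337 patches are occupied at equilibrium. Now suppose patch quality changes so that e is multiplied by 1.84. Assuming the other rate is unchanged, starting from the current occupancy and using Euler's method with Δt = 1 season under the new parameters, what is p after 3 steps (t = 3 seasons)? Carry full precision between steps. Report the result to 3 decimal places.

0.118

Observed p* = 175/337 = 0.51929.
Balance m(1−p*) = e·p* gives e = m(1−p*)/p* = 0.81×0.48071/0.51929 = 0.74983.
Starting from p₀ = 0.51929; update p ← p + (dp/dt)·Δt with the new parameters.
t = 1: p = 0.51929 + (-0.32708) = 0.19221
t = 2: p = 0.19221 + (+0.38912) = 0.58133
t = 3: p = 0.58133 + (-0.46293) = 0.11840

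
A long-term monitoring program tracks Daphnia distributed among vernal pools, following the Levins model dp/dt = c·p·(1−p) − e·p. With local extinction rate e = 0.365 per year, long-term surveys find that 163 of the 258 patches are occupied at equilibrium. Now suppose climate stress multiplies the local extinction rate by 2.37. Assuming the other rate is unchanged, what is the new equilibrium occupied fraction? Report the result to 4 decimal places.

0.1273

Observed p* = 163/258 = 0.63178.
Balance c(1−p*) = e gives c = e/(1 − 0.63178) = 0.365/0.36822 = 0.99126.
New p* = 1 − e/c = 1 − 0.86505/0.99126 = 0.12732.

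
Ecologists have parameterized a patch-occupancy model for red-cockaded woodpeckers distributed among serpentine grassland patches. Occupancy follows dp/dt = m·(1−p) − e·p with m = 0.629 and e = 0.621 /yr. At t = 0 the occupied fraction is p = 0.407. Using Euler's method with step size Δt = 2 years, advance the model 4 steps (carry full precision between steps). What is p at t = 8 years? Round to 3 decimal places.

0.016

Update rule: p ← p + [m·(1−p) − e·p]·Δt with Δt = 2.
p: 0.40700 → 0.64750  (Δp = +0.24050)
p: 0.64750 → 0.28675  (Δp = -0.36075)
p: 0.28675 → 0.82787  (Δp = +0.54112)
p: 0.82787 → 0.01619  (Δp = -0.81169)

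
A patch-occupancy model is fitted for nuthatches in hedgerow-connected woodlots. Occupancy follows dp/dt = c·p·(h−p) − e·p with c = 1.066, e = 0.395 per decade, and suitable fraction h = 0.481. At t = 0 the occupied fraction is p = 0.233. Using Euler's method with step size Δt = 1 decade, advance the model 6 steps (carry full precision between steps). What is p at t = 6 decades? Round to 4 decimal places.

0.1438

Update rule: p ← p + [c·p·(h−p) − e·p]·Δt with Δt = 1.
p: 0.23300 → 0.20256  (Δp = -0.03044)
p: 0.20256 → 0.18267  (Δp = -0.01989)
p: 0.18267 → 0.16861  (Δp = -0.01406)
p: 0.16861 → 0.15816  (Δp = -0.01045)
p: 0.15816 → 0.15012  (Δp = -0.00804)
p: 0.15012 → 0.14377  (Δp = -0.00635)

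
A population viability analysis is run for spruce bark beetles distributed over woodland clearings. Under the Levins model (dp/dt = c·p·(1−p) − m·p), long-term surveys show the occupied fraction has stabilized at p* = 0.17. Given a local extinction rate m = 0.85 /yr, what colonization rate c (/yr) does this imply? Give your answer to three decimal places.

At equilibrium c(1−p*) = m, so c = m/(1−p*).
c = 0.85/(1 − 0.17) = 0.85/0.8300 = 1.0241.

1.024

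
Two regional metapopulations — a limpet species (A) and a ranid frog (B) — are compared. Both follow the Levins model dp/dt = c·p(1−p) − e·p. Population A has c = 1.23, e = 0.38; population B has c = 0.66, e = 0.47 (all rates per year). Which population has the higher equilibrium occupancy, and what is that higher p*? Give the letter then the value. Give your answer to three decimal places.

A: p*_A = 1 − 0.38/1.23 = 0.6911.
B: p*_B = 1 − 0.47/0.66 = 0.2879.
A is higher at 0.6911.

A, 0.691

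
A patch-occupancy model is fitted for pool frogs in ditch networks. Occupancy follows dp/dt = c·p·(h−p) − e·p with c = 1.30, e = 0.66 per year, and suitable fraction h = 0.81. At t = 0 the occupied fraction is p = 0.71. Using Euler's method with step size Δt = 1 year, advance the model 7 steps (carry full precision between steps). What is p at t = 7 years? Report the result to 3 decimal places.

Update rule: p ← p + [c·p·(h−p) − e·p]·Δt with Δt = 1.
  1  |  dp/dt·Δt = -0.376300  |  p_1 = 0.333700
  2  |  dp/dt·Δt = -0.013618  |  p_2 = 0.320082
  3  |  dp/dt·Δt = -0.007396  |  p_3 = 0.312686
  4  |  dp/dt·Δt = -0.004219  |  p_4 = 0.308467
  5  |  dp/dt·Δt = -0.002470  |  p_5 = 0.305997
  6  |  dp/dt·Δt = -0.001468  |  p_6 = 0.304530
  7  |  dp/dt·Δt = -0.000880  |  p_7 = 0.303650

0.304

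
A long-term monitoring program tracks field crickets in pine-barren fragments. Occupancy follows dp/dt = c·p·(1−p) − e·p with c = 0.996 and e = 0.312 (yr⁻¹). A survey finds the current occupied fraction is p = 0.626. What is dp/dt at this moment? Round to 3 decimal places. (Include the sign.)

0.038

Colonization term: c·p·(1−p) = 0.996×0.626×0.3740 = 0.23319.
Extinction term: e·p = 0.19531.
dp/dt = 0.23319 − 0.19531 = 0.03788.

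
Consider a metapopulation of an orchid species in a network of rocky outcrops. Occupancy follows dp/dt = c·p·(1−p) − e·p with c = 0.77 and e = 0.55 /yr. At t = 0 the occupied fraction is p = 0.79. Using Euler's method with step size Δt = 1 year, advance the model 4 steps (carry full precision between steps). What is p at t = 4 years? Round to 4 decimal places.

Update rule: p ← p + [c·p·(1−p) − e·p]·Δt with Δt = 1.
t = 1: p = 0.79000 + (-0.30676) = 0.48324
t = 2: p = 0.48324 + (-0.07350) = 0.40974
t = 3: p = 0.40974 + (-0.03913) = 0.37061
t = 4: p = 0.37061 + (-0.02423) = 0.34638

0.3464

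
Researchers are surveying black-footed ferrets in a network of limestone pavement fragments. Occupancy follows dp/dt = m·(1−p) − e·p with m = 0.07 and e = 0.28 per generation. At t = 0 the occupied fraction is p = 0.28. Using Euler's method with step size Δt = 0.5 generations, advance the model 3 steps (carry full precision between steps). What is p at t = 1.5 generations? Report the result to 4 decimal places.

Update rule: p ← p + [m·(1−p) − e·p]·Δt with Δt = 0.5.
step 1: Δp = -0.01400, p = 0.26600
step 2: Δp = -0.01155, p = 0.25445
step 3: Δp = -0.00953, p = 0.24492

0.2449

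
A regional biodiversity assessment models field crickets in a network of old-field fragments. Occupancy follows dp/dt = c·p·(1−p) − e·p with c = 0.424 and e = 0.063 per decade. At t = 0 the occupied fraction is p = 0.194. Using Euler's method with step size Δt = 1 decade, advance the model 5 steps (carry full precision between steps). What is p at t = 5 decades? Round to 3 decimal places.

Update rule: p ← p + [c·p·(1−p) − e·p]·Δt with Δt = 1.
step 1: Δp = +0.05408, p = 0.24808
step 2: Δp = +0.06346, p = 0.31154
step 3: Δp = +0.07131, p = 0.38285
step 4: Δp = +0.07606, p = 0.45891
step 5: Δp = +0.07637, p = 0.53529

0.535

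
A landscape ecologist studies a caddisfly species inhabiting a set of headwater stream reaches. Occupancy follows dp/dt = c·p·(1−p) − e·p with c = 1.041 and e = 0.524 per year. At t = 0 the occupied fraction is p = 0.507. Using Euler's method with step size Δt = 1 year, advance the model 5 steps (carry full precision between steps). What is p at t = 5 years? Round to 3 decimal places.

0.497

Update rule: p ← p + [c·p·(1−p) − e·p]·Δt with Δt = 1.
t = 1: p = 0.50700 + (-0.00547) = 0.50153
t = 2: p = 0.50153 + (-0.00255) = 0.49898
t = 3: p = 0.49898 + (-0.00121) = 0.49776
t = 4: p = 0.49776 + (-0.00058) = 0.49718
t = 5: p = 0.49718 + (-0.00028) = 0.49690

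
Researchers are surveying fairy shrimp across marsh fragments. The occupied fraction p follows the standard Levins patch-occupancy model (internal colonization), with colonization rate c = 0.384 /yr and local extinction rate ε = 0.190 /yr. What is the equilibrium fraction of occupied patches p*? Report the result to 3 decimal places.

0.505

Setting dp/dt = 0 and dividing through by p* gives c·(1−p*) = ε.
So p* = 1 − ε/c = 1 − 0.190/0.384 = 1 − 0.4948 = 0.5052.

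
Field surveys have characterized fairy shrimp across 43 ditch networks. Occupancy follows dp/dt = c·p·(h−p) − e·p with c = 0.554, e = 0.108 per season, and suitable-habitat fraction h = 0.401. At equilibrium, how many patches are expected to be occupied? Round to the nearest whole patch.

p* = h − e/c = 0.401 − 0.1949 = 0.2061.
Expected occupied patches = N × p* = 43 × 0.2061 = 8.86 ≈ 9.

9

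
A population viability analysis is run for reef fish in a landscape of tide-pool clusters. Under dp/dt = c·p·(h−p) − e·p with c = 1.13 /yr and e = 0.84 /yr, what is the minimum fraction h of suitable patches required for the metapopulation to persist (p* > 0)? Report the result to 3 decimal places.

0.743

p* = h − e/c is positive only when h > e/c.
h_min = e/c = 0.84/1.13 = 0.7434.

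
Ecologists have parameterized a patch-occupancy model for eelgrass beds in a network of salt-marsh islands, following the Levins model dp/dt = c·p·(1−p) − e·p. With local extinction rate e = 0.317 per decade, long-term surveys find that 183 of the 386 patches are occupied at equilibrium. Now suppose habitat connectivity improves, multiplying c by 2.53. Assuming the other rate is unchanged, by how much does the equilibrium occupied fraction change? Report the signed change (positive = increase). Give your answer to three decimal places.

Observed p* = 183/386 = 0.47409.
Balance c(1−p*) = e gives c = e/(1 − 0.47409) = 0.317/0.52591 = 0.60276.
New p* = 1 − e/c = 1 − 0.31700/1.52498 = 0.79213.
Δp* = 0.79213 − 0.47409 = +0.31804.

0.318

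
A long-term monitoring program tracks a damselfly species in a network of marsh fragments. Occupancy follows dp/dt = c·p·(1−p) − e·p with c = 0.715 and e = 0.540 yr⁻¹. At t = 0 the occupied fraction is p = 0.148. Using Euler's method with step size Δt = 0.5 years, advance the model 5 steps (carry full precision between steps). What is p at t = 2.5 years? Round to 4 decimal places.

0.1724

Update rule: p ← p + [c·p·(1−p) − e·p]·Δt with Δt = 0.5.
p: 0.14800 → 0.15312  (Δp = +0.00512)
p: 0.15312 → 0.15814  (Δp = +0.00502)
p: 0.15814 → 0.16303  (Δp = +0.00490)
p: 0.16303 → 0.16780  (Δp = +0.00476)
p: 0.16780 → 0.17241  (Δp = +0.00462)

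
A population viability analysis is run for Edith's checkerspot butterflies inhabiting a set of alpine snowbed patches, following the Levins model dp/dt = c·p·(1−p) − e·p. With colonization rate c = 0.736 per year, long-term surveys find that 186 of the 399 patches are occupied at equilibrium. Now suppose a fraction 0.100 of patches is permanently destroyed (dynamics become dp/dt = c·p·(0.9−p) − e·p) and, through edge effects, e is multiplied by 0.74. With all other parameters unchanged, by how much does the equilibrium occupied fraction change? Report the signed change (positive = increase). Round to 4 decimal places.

Observed p* = 186/399 = 0.46617.
Balance c(1−p*) = e gives e = 0.736×(1 − 0.46617) = 0.39290.
New p* = 0.9 − e/c = 0.9 − 0.29075/0.73600 = 0.50496.
Δp* = 0.50496 − 0.46617 = +0.03879.

0.0388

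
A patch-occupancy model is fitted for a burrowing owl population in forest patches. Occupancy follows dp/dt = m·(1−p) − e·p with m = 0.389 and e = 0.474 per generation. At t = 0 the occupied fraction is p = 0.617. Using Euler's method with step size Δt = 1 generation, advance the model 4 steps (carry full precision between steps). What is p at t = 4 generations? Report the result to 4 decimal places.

Update rule: p ← p + [m·(1−p) − e·p]·Δt with Δt = 1.
t = 1: p = 0.61700 + (-0.14347) = 0.47353
t = 2: p = 0.47353 + (-0.01966) = 0.45387
t = 3: p = 0.45387 + (-0.00269) = 0.45118
t = 4: p = 0.45118 + (-0.00037) = 0.45081

0.4508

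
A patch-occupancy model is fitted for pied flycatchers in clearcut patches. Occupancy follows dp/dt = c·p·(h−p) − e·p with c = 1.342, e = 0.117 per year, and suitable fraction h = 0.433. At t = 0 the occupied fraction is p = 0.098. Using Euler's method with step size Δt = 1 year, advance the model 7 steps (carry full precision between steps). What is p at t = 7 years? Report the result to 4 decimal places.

Update rule: p ← p + [c·p·(h−p) − e·p]·Δt with Δt = 1.
t = 1: p = 0.09800 + (+0.03259) = 0.13059
t = 2: p = 0.13059 + (+0.03772) = 0.16831
t = 3: p = 0.16831 + (+0.04009) = 0.20840
t = 4: p = 0.20840 + (+0.03843) = 0.24684
t = 5: p = 0.24684 + (+0.03279) = 0.27962
t = 6: p = 0.27962 + (+0.02484) = 0.30446
t = 7: p = 0.30446 + (+0.01690) = 0.32136

0.3214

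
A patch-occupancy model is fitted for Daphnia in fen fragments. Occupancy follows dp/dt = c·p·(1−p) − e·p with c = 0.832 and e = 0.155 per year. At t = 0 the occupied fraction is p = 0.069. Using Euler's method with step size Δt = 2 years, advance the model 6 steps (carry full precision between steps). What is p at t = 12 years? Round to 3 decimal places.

0.813

Update rule: p ← p + [c·p·(1−p) − e·p]·Δt with Δt = 2.
t = 2: p = 0.06900 + (+0.08550) = 0.15450
t = 4: p = 0.15450 + (+0.16948) = 0.32398
t = 6: p = 0.32398 + (+0.26401) = 0.58799
t = 8: p = 0.58799 + (+0.22084) = 0.80883
t = 10: p = 0.80883 + (+0.00656) = 0.81539
t = 12: p = 0.81539 + (-0.00229) = 0.81310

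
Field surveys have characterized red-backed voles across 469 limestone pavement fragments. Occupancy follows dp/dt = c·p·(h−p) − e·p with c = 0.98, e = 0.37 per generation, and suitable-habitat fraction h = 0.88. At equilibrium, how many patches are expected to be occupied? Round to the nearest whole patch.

236

p* = h − e/c = 0.88 − 0.3776 = 0.5024.
Expected occupied patches = N × p* = 469 × 0.5024 = 235.65 ≈ 236.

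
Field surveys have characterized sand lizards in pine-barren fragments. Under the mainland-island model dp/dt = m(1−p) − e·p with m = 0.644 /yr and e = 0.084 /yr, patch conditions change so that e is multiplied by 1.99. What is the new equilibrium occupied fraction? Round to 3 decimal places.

Before: p* = 0.644/(0.644+0.084) = 0.8846.
After: m = 0.644, e = 0.16716; p* = 0.644/0.8112 = 0.7939.

0.794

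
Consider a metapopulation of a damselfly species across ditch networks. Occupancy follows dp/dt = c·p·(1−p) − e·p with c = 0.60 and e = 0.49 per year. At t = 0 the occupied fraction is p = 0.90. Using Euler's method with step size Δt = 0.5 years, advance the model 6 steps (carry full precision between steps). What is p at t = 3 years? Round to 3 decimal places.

0.397

Update rule: p ← p + [c·p·(1−p) − e·p]·Δt with Δt = 0.5.
p: 0.90000 → 0.70650  (Δp = -0.19350)
p: 0.70650 → 0.59561  (Δp = -0.11089)
p: 0.59561 → 0.52195  (Δp = -0.07367)
p: 0.52195 → 0.46893  (Δp = -0.05302)
p: 0.46893 → 0.42875  (Δp = -0.04018)
p: 0.42875 → 0.39718  (Δp = -0.03157)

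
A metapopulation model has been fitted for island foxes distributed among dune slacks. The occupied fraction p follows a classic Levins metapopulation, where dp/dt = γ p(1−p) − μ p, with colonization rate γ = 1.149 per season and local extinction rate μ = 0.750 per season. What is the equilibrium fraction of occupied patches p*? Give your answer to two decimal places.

0.35

Setting dp/dt = 0 and dividing through by p* gives γ·(1−p*) = μ.
So p* = 1 − μ/γ = 1 − 0.750/1.149 = 1 − 0.6527 = 0.3473.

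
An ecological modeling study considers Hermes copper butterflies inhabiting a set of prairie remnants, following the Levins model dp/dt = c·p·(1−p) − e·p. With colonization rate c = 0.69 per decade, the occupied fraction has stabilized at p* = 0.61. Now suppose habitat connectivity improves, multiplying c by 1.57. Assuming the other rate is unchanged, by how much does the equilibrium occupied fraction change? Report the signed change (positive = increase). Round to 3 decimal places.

Balance c(1−p*) = e gives e = 0.69×(1 − 0.61000) = 0.26910.
New p* = 1 − e/c = 1 − 0.26910/1.08330 = 0.75159.
Δp* = 0.75159 − 0.61000 = +0.14159.

0.142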